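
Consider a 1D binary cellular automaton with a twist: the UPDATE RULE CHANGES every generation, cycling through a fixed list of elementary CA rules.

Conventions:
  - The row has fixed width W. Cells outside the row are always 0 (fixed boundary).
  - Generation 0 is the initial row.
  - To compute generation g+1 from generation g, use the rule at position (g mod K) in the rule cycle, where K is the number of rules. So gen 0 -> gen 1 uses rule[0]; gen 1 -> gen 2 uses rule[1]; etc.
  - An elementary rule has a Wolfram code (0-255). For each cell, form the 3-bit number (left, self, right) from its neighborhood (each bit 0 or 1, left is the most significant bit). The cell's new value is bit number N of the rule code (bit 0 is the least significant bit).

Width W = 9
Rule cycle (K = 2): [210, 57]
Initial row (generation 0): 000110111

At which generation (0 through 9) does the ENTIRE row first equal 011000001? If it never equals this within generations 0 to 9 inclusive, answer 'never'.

Answer: 3

Derivation:
Gen 0: 000110111
Gen 1 (rule 210): 001010011
Gen 2 (rule 57): 100101010
Gen 3 (rule 210): 011000001
Gen 4 (rule 57): 010111100
Gen 5 (rule 210): 100011110
Gen 6 (rule 57): 011010001
Gen 7 (rule 210): 101001010
Gen 8 (rule 57): 010100101
Gen 9 (rule 210): 100011000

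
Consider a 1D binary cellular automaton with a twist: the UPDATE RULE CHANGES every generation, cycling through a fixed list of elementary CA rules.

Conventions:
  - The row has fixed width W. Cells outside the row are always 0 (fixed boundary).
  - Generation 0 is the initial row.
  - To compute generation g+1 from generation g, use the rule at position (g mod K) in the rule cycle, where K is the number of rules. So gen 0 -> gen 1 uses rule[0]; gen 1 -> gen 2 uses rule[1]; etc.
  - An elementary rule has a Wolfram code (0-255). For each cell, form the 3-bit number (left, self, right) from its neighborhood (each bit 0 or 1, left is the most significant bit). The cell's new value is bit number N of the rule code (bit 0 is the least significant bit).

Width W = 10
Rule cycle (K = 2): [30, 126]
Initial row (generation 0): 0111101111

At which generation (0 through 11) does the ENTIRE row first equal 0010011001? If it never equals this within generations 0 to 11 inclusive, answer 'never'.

Answer: never

Derivation:
Gen 0: 0111101111
Gen 1 (rule 30): 1100001000
Gen 2 (rule 126): 1110011100
Gen 3 (rule 30): 1001110010
Gen 4 (rule 126): 1111011111
Gen 5 (rule 30): 1000010000
Gen 6 (rule 126): 1100111000
Gen 7 (rule 30): 1011100100
Gen 8 (rule 126): 1110111110
Gen 9 (rule 30): 1000100001
Gen 10 (rule 126): 1101110011
Gen 11 (rule 30): 1001001110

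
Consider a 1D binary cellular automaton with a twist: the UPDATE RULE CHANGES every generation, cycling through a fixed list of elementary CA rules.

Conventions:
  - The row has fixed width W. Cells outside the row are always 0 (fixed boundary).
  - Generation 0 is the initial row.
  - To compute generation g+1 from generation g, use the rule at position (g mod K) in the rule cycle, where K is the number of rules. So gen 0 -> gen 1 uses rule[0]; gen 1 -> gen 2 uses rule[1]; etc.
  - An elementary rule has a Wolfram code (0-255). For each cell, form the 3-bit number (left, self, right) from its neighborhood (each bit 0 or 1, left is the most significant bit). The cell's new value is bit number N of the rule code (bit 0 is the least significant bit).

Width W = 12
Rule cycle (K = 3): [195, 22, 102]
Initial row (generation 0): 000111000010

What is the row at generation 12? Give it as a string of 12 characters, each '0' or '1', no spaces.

Answer: 000000001111

Derivation:
Gen 0: 000111000010
Gen 1 (rule 195): 111011011100
Gen 2 (rule 22): 000000000010
Gen 3 (rule 102): 000000000110
Gen 4 (rule 195): 111111111010
Gen 5 (rule 22): 000000000011
Gen 6 (rule 102): 000000000101
Gen 7 (rule 195): 111111111000
Gen 8 (rule 22): 000000000100
Gen 9 (rule 102): 000000001100
Gen 10 (rule 195): 111111110101
Gen 11 (rule 22): 000000000101
Gen 12 (rule 102): 000000001111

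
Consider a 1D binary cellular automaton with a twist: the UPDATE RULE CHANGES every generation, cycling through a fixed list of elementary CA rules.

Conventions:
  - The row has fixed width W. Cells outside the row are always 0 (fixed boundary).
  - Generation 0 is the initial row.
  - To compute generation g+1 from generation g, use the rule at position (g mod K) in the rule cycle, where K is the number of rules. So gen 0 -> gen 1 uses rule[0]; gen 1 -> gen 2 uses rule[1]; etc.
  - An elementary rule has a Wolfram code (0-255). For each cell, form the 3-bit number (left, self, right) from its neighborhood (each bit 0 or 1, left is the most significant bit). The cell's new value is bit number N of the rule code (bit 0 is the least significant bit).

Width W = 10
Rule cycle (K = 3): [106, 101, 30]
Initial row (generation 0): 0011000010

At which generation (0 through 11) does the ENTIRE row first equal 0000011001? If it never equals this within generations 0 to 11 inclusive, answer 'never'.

Answer: 11

Derivation:
Gen 0: 0011000010
Gen 1 (rule 106): 0111000100
Gen 2 (rule 101): 0001010101
Gen 3 (rule 30): 0011010101
Gen 4 (rule 106): 0111101010
Gen 5 (rule 101): 0000111110
Gen 6 (rule 30): 0001100001
Gen 7 (rule 106): 0011100010
Gen 8 (rule 101): 1000101010
Gen 9 (rule 30): 1101101011
Gen 10 (rule 106): 1111110111
Gen 11 (rule 101): 0000011001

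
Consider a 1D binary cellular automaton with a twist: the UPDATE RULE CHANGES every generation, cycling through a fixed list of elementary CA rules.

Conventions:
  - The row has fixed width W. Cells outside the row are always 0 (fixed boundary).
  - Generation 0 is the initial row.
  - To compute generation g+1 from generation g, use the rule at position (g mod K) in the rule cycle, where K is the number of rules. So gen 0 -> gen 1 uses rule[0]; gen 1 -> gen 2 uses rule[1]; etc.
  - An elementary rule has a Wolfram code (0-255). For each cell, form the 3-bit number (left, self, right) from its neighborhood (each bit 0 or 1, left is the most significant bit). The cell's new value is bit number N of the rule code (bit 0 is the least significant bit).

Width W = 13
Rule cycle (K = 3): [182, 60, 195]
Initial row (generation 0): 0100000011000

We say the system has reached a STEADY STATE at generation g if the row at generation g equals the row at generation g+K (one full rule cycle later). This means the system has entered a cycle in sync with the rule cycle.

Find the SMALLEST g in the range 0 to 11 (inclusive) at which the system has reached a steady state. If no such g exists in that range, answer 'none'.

Answer: none

Derivation:
Gen 0: 0100000011000
Gen 1 (rule 182): 1110000100100
Gen 2 (rule 60): 1001000110110
Gen 3 (rule 195): 0010011010010
Gen 4 (rule 182): 0111100111111
Gen 5 (rule 60): 0100010100000
Gen 6 (rule 195): 1001100001111
Gen 7 (rule 182): 1110010010110
Gen 8 (rule 60): 1001011011101
Gen 9 (rule 195): 0010001001100
Gen 10 (rule 182): 0111011110010
Gen 11 (rule 60): 0100110001011
Gen 12 (rule 195): 1001010110001
Gen 13 (rule 182): 1111111001011
Gen 14 (rule 60): 1000000101110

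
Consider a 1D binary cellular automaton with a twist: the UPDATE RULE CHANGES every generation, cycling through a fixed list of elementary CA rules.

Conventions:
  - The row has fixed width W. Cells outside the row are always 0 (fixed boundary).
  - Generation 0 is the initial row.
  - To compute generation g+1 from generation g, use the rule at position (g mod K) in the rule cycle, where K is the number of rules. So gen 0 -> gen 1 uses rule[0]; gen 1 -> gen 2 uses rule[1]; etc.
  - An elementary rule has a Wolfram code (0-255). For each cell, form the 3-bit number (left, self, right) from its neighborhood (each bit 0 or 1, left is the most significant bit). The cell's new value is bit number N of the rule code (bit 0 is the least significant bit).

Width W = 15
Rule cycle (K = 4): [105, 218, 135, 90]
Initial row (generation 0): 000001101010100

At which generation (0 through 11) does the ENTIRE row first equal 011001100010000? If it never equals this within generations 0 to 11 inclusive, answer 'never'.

Answer: never

Derivation:
Gen 0: 000001101010100
Gen 1 (rule 105): 111101110101001
Gen 2 (rule 218): 111101110000110
Gen 3 (rule 135): 011000100111000
Gen 4 (rule 90): 111101011101100
Gen 5 (rule 105): 100110110111101
Gen 6 (rule 218): 011110110111100
Gen 7 (rule 135): 101100000011001
Gen 8 (rule 90): 001110000111110
Gen 9 (rule 105): 101010110100010
Gen 10 (rule 218): 000000110010101
Gen 11 (rule 135): 111111000110101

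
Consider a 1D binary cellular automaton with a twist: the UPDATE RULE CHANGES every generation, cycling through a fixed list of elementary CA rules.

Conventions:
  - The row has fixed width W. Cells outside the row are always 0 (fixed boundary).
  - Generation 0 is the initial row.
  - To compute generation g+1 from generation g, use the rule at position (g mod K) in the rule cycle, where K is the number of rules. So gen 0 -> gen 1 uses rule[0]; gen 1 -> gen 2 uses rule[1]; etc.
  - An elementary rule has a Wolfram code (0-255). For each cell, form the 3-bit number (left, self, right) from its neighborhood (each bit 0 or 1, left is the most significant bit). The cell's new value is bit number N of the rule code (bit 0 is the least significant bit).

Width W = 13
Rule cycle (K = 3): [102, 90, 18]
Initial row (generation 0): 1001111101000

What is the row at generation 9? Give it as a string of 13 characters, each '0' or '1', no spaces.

Gen 0: 1001111101000
Gen 1 (rule 102): 1010000111000
Gen 2 (rule 90): 0001001101100
Gen 3 (rule 18): 0010110000010
Gen 4 (rule 102): 0111010000110
Gen 5 (rule 90): 1101001001111
Gen 6 (rule 18): 0000110110000
Gen 7 (rule 102): 0001011010000
Gen 8 (rule 90): 0010011001000
Gen 9 (rule 18): 0101100110100

Answer: 0101100110100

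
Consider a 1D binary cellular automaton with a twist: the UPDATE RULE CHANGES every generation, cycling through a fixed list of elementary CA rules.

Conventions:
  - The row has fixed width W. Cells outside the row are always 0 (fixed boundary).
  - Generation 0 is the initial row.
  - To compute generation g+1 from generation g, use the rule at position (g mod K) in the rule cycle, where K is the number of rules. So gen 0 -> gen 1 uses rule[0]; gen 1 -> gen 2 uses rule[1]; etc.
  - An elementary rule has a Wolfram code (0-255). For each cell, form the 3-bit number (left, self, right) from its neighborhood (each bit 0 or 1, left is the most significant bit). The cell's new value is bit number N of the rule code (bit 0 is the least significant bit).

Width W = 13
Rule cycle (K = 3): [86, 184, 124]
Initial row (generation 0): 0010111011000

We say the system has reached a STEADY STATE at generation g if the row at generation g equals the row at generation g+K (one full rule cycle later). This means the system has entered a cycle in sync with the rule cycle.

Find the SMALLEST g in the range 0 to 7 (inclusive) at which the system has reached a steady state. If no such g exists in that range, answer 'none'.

Gen 0: 0010111011000
Gen 1 (rule 86): 0110001001100
Gen 2 (rule 184): 0101000101010
Gen 3 (rule 124): 0111100111111
Gen 4 (rule 86): 1000111000001
Gen 5 (rule 184): 0100110100000
Gen 6 (rule 124): 0110111110000
Gen 7 (rule 86): 1010000011000
Gen 8 (rule 184): 0101000010100
Gen 9 (rule 124): 0111100011110
Gen 10 (rule 86): 1000110100011

Answer: none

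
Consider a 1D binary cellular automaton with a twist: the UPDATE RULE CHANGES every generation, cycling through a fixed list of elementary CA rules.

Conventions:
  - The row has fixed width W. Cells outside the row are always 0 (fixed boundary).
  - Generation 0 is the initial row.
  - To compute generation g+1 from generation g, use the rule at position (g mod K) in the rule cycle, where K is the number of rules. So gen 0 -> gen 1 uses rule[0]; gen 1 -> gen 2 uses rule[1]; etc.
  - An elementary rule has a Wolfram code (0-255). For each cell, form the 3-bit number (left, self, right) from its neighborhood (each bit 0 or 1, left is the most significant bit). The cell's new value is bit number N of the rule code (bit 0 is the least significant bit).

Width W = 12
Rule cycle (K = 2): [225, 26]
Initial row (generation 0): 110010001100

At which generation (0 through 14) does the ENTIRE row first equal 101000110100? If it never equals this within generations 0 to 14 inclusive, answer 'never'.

Answer: 6

Derivation:
Gen 0: 110010001100
Gen 1 (rule 225): 010000100101
Gen 2 (rule 26): 101001011000
Gen 3 (rule 225): 010000101011
Gen 4 (rule 26): 101001000010
Gen 5 (rule 225): 010000011000
Gen 6 (rule 26): 101000110100
Gen 7 (rule 225): 010010011001
Gen 8 (rule 26): 101101110110
Gen 9 (rule 225): 010110111010
Gen 10 (rule 26): 100100100001
Gen 11 (rule 225): 000000001100
Gen 12 (rule 26): 000000011010
Gen 13 (rule 225): 111111001100
Gen 14 (rule 26): 100000111010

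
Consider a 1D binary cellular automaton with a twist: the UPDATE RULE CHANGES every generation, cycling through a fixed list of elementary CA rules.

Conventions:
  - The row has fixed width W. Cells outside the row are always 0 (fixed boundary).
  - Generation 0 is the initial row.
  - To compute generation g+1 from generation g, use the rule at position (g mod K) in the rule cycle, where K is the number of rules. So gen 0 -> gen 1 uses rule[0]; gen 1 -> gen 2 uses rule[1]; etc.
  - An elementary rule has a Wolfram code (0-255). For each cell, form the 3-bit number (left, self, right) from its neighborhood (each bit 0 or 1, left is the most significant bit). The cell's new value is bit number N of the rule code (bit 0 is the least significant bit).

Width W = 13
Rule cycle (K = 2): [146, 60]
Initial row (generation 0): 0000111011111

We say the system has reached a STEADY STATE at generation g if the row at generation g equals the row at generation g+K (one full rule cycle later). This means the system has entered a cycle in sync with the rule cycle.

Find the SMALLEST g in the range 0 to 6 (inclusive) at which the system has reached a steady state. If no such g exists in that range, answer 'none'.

Gen 0: 0000111011111
Gen 1 (rule 146): 0001010001110
Gen 2 (rule 60): 0001111001001
Gen 3 (rule 146): 0010110110110
Gen 4 (rule 60): 0011101101101
Gen 5 (rule 146): 0101000000000
Gen 6 (rule 60): 0111100000000
Gen 7 (rule 146): 1011010000000
Gen 8 (rule 60): 1110111000000

Answer: none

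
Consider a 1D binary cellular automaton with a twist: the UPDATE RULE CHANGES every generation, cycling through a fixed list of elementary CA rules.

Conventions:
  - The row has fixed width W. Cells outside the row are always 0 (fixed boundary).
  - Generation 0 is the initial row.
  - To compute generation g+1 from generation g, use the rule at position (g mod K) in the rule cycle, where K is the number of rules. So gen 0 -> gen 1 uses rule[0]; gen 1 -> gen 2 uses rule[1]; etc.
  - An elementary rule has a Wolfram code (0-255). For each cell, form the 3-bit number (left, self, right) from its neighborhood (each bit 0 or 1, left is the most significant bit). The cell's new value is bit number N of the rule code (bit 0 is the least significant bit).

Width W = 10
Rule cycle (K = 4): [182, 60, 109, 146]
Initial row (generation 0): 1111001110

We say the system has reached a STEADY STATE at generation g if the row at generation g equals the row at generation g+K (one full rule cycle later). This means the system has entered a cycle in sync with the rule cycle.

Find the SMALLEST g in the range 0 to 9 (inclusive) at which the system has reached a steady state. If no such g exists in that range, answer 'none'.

Answer: none

Derivation:
Gen 0: 1111001110
Gen 1 (rule 182): 0110110101
Gen 2 (rule 60): 0101101111
Gen 3 (rule 109): 0111111001
Gen 4 (rule 146): 1011110110
Gen 5 (rule 182): 1101101001
Gen 6 (rule 60): 1011011101
Gen 7 (rule 109): 1111110111
Gen 8 (rule 146): 0111100010
Gen 9 (rule 182): 1011010111
Gen 10 (rule 60): 1110111100
Gen 11 (rule 109): 1011100101
Gen 12 (rule 146): 0001011000
Gen 13 (rule 182): 0011100100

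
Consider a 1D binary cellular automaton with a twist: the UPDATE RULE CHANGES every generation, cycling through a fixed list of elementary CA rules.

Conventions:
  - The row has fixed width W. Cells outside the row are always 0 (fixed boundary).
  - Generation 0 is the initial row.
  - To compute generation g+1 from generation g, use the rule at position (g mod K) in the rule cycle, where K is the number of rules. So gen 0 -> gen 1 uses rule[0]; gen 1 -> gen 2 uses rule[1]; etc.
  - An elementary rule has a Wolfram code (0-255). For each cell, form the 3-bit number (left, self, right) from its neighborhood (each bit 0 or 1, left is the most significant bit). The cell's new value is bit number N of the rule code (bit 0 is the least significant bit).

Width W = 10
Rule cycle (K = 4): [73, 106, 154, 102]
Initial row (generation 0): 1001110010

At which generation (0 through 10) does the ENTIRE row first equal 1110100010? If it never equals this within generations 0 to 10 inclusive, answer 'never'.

Gen 0: 1001110010
Gen 1 (rule 73): 0001010000
Gen 2 (rule 106): 0010100000
Gen 3 (rule 154): 0100010000
Gen 4 (rule 102): 1100110000
Gen 5 (rule 73): 1100110111
Gen 6 (rule 106): 1101111101
Gen 7 (rule 154): 1001111000
Gen 8 (rule 102): 1010001000
Gen 9 (rule 73): 0000100011
Gen 10 (rule 106): 0001000111

Answer: never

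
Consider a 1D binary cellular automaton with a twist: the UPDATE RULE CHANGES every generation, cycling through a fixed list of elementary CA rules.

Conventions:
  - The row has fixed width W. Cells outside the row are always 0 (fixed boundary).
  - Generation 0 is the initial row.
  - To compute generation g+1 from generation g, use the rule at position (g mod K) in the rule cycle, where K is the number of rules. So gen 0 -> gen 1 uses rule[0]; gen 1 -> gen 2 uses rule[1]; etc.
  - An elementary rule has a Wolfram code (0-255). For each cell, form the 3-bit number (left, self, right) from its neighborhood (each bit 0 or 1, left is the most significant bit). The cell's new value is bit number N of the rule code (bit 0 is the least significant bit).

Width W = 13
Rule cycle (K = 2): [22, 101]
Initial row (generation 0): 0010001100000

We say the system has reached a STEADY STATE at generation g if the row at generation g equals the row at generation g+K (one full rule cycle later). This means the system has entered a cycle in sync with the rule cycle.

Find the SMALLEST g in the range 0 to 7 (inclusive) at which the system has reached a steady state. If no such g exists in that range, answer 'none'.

Answer: 7

Derivation:
Gen 0: 0010001100000
Gen 1 (rule 22): 0111010010000
Gen 2 (rule 101): 0001110010111
Gen 3 (rule 22): 0010001110000
Gen 4 (rule 101): 1010100010111
Gen 5 (rule 22): 1010110110000
Gen 6 (rule 101): 1111011010111
Gen 7 (rule 22): 0000000010000
Gen 8 (rule 101): 1111111010111
Gen 9 (rule 22): 0000000010000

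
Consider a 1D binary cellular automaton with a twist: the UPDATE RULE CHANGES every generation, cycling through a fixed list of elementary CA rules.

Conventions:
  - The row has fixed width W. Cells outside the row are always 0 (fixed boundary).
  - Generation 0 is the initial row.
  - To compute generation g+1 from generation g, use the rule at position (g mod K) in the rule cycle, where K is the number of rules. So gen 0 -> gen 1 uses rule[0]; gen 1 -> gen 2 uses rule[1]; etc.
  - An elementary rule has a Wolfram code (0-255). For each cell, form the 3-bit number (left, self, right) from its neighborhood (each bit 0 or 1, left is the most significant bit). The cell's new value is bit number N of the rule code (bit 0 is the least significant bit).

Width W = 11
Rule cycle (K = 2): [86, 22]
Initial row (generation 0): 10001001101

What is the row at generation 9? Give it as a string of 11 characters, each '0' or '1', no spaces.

Answer: 01110111000

Derivation:
Gen 0: 10001001101
Gen 1 (rule 86): 11011110101
Gen 2 (rule 22): 00000000101
Gen 3 (rule 86): 00000001101
Gen 4 (rule 22): 00000010001
Gen 5 (rule 86): 00000111011
Gen 6 (rule 22): 00001000000
Gen 7 (rule 86): 00011100000
Gen 8 (rule 22): 00100010000
Gen 9 (rule 86): 01110111000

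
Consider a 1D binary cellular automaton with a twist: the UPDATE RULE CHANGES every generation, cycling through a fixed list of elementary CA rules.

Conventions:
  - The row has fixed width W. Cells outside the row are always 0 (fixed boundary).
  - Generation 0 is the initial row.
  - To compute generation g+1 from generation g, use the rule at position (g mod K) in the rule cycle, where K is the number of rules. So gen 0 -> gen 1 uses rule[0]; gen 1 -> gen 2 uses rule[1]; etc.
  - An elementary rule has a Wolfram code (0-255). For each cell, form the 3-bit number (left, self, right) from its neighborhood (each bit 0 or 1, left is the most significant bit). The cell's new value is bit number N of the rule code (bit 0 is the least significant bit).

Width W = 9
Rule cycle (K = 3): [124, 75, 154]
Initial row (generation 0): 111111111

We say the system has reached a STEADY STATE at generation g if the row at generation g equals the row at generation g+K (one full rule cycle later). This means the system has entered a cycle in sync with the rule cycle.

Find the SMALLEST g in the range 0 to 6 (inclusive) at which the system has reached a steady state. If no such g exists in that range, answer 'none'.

Gen 0: 111111111
Gen 1 (rule 124): 100000001
Gen 2 (rule 75): 001111110
Gen 3 (rule 154): 011111101
Gen 4 (rule 124): 010000111
Gen 5 (rule 75): 100111101
Gen 6 (rule 154): 011111000
Gen 7 (rule 124): 010001100
Gen 8 (rule 75): 100111101
Gen 9 (rule 154): 011111000

Answer: 5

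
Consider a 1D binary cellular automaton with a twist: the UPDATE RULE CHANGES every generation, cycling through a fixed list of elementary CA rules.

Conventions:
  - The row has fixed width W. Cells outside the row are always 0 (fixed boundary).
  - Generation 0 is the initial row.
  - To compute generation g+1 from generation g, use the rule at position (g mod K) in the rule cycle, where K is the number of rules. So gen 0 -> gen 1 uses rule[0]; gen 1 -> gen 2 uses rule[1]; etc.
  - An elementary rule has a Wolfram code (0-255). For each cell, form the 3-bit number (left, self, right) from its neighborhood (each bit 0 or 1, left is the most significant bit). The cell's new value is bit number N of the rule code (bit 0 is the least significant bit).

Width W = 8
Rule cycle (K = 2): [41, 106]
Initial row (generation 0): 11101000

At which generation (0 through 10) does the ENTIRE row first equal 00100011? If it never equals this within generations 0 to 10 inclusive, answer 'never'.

Answer: 9

Derivation:
Gen 0: 11101000
Gen 1 (rule 41): 10010011
Gen 2 (rule 106): 00100111
Gen 3 (rule 41): 10000100
Gen 4 (rule 106): 00001000
Gen 5 (rule 41): 11100011
Gen 6 (rule 106): 10100111
Gen 7 (rule 41): 01000100
Gen 8 (rule 106): 10001000
Gen 9 (rule 41): 00100011
Gen 10 (rule 106): 01000111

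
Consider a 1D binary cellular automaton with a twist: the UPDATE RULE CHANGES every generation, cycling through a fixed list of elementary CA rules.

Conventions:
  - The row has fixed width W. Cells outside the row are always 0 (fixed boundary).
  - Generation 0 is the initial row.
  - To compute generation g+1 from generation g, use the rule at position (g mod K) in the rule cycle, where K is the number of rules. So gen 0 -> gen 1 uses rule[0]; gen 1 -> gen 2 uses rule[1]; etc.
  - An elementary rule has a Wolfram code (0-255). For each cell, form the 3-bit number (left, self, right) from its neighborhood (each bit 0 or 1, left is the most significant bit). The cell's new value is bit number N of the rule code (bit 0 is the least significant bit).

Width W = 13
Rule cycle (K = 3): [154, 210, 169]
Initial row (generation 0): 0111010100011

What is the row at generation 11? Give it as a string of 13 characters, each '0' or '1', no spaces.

Answer: 0100100100000

Derivation:
Gen 0: 0111010100011
Gen 1 (rule 154): 1110000010110
Gen 2 (rule 210): 0111000100011
Gen 3 (rule 169): 0110010001010
Gen 4 (rule 154): 1101101010001
Gen 5 (rule 210): 0100100001010
Gen 6 (rule 169): 0000001100100
Gen 7 (rule 154): 0000011011010
Gen 8 (rule 210): 0000101001001
Gen 9 (rule 169): 1110010000000
Gen 10 (rule 154): 1101101000000
Gen 11 (rule 210): 0100100100000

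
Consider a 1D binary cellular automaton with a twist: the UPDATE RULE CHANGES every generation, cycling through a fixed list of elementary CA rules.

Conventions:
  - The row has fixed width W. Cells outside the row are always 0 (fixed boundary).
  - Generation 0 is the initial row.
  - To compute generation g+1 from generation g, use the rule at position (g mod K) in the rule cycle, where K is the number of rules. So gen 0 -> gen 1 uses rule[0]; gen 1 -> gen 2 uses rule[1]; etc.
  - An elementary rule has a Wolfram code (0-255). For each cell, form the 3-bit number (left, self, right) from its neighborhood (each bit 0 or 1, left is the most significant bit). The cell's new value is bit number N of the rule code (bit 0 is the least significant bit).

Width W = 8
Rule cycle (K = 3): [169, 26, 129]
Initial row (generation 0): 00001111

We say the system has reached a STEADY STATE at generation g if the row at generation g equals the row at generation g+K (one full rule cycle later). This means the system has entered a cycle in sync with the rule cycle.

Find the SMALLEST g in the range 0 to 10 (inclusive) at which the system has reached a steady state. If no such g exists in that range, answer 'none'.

Gen 0: 00001111
Gen 1 (rule 169): 11101110
Gen 2 (rule 26): 10001001
Gen 3 (rule 129): 00100000
Gen 4 (rule 169): 10001111
Gen 5 (rule 26): 01011000
Gen 6 (rule 129): 00000011
Gen 7 (rule 169): 11111010
Gen 8 (rule 26): 10000001
Gen 9 (rule 129): 00111100
Gen 10 (rule 169): 10111001
Gen 11 (rule 26): 00100110
Gen 12 (rule 129): 10000000
Gen 13 (rule 169): 00111111

Answer: none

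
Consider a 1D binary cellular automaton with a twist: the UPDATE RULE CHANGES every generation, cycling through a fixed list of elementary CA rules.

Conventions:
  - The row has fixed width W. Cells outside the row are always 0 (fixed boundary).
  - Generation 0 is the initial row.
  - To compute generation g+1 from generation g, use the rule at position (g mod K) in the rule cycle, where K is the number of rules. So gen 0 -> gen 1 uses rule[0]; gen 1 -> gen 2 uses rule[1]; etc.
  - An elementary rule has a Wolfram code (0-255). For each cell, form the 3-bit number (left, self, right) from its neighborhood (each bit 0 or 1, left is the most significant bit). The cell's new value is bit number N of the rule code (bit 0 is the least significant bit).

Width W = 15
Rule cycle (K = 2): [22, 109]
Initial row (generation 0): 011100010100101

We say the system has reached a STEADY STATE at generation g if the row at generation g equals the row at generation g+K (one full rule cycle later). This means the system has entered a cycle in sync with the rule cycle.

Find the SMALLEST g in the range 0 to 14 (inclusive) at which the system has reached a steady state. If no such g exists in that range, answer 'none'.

Gen 0: 011100010100101
Gen 1 (rule 22): 100010110111101
Gen 2 (rule 109): 101011111100111
Gen 3 (rule 22): 101000000011000
Gen 4 (rule 109): 111011111011011
Gen 5 (rule 22): 000000000000000
Gen 6 (rule 109): 111111111111111
Gen 7 (rule 22): 000000000000000
Gen 8 (rule 109): 111111111111111
Gen 9 (rule 22): 000000000000000
Gen 10 (rule 109): 111111111111111
Gen 11 (rule 22): 000000000000000
Gen 12 (rule 109): 111111111111111
Gen 13 (rule 22): 000000000000000
Gen 14 (rule 109): 111111111111111
Gen 15 (rule 22): 000000000000000
Gen 16 (rule 109): 111111111111111

Answer: 5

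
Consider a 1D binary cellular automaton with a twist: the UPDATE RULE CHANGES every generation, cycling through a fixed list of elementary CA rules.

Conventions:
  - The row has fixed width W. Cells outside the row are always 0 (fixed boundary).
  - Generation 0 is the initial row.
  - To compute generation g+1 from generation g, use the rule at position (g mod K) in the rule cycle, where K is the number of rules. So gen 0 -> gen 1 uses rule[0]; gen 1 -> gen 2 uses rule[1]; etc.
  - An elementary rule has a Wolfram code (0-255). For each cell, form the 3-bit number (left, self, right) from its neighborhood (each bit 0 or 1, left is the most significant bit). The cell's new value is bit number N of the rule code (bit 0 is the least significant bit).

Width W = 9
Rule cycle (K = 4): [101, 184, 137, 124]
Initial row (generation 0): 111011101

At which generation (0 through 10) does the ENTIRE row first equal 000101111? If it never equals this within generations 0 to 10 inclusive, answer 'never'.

Answer: 9

Derivation:
Gen 0: 111011101
Gen 1 (rule 101): 001100111
Gen 2 (rule 184): 001010110
Gen 3 (rule 137): 100000100
Gen 4 (rule 124): 110000110
Gen 5 (rule 101): 010110010
Gen 6 (rule 184): 001101001
Gen 7 (rule 137): 101000000
Gen 8 (rule 124): 111100000
Gen 9 (rule 101): 000101111
Gen 10 (rule 184): 000011110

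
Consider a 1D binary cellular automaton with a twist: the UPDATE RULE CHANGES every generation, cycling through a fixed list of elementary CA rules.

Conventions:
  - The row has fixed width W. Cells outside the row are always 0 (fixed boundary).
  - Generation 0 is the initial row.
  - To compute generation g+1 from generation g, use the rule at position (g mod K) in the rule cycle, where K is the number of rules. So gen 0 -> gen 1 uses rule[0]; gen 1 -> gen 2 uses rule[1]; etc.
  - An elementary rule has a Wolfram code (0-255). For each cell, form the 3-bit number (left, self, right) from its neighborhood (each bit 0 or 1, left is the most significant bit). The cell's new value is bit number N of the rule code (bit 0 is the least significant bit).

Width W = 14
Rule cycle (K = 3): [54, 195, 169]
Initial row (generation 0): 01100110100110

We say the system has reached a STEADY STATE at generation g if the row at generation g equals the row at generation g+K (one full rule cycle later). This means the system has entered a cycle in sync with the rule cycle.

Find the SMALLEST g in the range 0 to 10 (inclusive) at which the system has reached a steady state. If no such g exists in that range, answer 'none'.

Answer: none

Derivation:
Gen 0: 01100110100110
Gen 1 (rule 54): 10011001111001
Gen 2 (rule 195): 00101010111010
Gen 3 (rule 169): 10010101110100
Gen 4 (rule 54): 11111110001110
Gen 5 (rule 195): 01111110110110
Gen 6 (rule 169): 01111101101100
Gen 7 (rule 54): 10000010010010
Gen 8 (rule 195): 00111100100100
Gen 9 (rule 169): 10111000000001
Gen 10 (rule 54): 11000100000011
Gen 11 (rule 195): 01011001111101
Gen 12 (rule 169): 00110001111010
Gen 13 (rule 54): 01001010000111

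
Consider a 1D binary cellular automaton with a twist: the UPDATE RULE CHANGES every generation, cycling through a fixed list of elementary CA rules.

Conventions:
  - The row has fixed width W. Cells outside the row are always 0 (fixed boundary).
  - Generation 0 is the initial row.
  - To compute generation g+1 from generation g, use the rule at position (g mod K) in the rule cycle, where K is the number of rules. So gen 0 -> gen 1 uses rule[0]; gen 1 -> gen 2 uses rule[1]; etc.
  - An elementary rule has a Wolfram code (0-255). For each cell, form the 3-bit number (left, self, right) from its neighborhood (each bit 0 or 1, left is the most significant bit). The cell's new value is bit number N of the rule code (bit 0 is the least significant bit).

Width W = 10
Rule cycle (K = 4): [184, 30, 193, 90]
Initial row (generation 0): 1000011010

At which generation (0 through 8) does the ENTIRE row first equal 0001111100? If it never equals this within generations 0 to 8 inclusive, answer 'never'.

Gen 0: 1000011010
Gen 1 (rule 184): 0100010101
Gen 2 (rule 30): 1110110101
Gen 3 (rule 193): 0110010000
Gen 4 (rule 90): 1111101000
Gen 5 (rule 184): 1111010100
Gen 6 (rule 30): 1000010110
Gen 7 (rule 193): 0011000010
Gen 8 (rule 90): 0111100101

Answer: never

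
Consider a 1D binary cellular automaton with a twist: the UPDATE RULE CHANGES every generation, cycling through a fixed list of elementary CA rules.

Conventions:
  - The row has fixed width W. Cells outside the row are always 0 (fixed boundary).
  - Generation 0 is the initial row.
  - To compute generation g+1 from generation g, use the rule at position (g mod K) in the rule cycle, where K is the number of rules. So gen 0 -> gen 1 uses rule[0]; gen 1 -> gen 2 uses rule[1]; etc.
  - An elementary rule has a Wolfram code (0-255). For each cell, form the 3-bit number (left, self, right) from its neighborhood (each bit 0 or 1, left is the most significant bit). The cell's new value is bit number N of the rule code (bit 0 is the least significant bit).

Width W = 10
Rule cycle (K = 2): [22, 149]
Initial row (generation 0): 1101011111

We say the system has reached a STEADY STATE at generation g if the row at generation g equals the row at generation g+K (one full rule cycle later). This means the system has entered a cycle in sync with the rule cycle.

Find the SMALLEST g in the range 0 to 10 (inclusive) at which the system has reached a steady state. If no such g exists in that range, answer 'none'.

Gen 0: 1101011111
Gen 1 (rule 22): 0001000000
Gen 2 (rule 149): 1101111111
Gen 3 (rule 22): 0000000000
Gen 4 (rule 149): 1111111111
Gen 5 (rule 22): 0000000000
Gen 6 (rule 149): 1111111111
Gen 7 (rule 22): 0000000000
Gen 8 (rule 149): 1111111111
Gen 9 (rule 22): 0000000000
Gen 10 (rule 149): 1111111111
Gen 11 (rule 22): 0000000000
Gen 12 (rule 149): 1111111111

Answer: 3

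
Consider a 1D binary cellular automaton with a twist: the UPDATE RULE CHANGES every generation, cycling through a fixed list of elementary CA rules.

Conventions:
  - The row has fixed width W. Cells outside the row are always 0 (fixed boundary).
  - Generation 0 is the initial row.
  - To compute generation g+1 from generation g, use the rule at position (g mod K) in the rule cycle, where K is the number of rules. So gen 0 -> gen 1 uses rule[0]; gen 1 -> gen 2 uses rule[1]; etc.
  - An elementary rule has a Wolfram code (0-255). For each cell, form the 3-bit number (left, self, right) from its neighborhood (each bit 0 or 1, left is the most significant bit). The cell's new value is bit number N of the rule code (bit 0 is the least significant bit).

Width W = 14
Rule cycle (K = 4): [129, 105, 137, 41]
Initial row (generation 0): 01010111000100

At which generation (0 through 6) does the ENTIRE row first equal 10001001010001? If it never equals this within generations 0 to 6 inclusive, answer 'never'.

Answer: never

Derivation:
Gen 0: 01010111000100
Gen 1 (rule 129): 00000010010001
Gen 2 (rule 105): 11111000000100
Gen 3 (rule 137): 11110011110001
Gen 4 (rule 41): 10000010000100
Gen 5 (rule 129): 00111000110001
Gen 6 (rule 105): 10101010110100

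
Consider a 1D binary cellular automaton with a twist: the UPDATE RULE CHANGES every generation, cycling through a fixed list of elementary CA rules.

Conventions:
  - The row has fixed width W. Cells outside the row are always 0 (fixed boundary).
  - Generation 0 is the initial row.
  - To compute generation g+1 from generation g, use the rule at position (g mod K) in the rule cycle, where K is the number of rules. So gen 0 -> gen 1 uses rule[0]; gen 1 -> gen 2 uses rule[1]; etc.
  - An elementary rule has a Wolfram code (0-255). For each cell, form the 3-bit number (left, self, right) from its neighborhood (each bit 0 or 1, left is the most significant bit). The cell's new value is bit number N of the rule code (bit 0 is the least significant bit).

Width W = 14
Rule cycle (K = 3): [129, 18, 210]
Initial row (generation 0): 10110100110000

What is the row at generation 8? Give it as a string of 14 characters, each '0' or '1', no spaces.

Gen 0: 10110100110000
Gen 1 (rule 129): 00000000000111
Gen 2 (rule 18): 00000000001000
Gen 3 (rule 210): 00000000010100
Gen 4 (rule 129): 11111111000001
Gen 5 (rule 18): 00000000100010
Gen 6 (rule 210): 00000001010101
Gen 7 (rule 129): 11111100000000
Gen 8 (rule 18): 00000010000000

Answer: 00000010000000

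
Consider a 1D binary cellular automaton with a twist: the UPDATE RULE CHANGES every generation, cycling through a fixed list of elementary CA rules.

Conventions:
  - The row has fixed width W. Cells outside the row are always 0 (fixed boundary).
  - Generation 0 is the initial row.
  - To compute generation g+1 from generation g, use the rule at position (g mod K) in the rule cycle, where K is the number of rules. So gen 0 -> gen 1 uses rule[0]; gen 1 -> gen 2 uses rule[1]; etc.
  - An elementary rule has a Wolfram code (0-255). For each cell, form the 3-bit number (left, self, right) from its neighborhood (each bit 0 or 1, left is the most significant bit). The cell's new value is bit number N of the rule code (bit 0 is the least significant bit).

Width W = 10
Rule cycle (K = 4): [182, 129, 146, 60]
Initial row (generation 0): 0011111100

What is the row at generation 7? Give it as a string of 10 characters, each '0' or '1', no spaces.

Gen 0: 0011111100
Gen 1 (rule 182): 0101111010
Gen 2 (rule 129): 0000110000
Gen 3 (rule 146): 0001001000
Gen 4 (rule 60): 0001101100
Gen 5 (rule 182): 0010010010
Gen 6 (rule 129): 1000000000
Gen 7 (rule 146): 0100000000

Answer: 0100000000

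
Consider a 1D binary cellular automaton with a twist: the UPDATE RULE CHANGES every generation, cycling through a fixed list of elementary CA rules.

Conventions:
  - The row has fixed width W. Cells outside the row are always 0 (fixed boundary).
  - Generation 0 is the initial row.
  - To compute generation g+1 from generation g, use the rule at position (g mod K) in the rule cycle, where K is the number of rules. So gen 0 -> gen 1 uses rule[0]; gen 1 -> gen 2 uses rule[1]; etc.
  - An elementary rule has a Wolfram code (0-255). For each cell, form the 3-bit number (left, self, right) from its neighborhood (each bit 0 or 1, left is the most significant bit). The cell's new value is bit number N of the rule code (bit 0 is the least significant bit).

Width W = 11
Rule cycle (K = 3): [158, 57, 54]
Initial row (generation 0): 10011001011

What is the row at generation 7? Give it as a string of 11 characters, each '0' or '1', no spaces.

Gen 0: 10011001011
Gen 1 (rule 158): 11110111010
Gen 2 (rule 57): 10001100101
Gen 3 (rule 54): 11010011111
Gen 4 (rule 158): 10011111110
Gen 5 (rule 57): 01010000001
Gen 6 (rule 54): 11111000011
Gen 7 (rule 158): 11110100110

Answer: 11110100110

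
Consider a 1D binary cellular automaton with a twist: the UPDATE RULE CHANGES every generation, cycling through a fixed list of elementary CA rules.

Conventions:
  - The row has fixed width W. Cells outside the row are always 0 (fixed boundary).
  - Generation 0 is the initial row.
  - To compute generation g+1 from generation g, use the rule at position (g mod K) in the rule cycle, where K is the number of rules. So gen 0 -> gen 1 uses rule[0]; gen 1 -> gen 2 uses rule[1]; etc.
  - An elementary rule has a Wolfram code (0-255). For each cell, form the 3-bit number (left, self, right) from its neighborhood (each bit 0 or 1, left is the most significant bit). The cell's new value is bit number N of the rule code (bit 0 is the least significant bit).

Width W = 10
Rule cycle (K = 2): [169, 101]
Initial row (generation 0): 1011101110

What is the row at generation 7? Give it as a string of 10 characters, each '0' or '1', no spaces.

Answer: 1010111010

Derivation:
Gen 0: 1011101110
Gen 1 (rule 169): 0111011100
Gen 2 (rule 101): 0001100101
Gen 3 (rule 169): 1101000010
Gen 4 (rule 101): 0111011010
Gen 5 (rule 169): 0110110100
Gen 6 (rule 101): 0011011101
Gen 7 (rule 169): 1010111010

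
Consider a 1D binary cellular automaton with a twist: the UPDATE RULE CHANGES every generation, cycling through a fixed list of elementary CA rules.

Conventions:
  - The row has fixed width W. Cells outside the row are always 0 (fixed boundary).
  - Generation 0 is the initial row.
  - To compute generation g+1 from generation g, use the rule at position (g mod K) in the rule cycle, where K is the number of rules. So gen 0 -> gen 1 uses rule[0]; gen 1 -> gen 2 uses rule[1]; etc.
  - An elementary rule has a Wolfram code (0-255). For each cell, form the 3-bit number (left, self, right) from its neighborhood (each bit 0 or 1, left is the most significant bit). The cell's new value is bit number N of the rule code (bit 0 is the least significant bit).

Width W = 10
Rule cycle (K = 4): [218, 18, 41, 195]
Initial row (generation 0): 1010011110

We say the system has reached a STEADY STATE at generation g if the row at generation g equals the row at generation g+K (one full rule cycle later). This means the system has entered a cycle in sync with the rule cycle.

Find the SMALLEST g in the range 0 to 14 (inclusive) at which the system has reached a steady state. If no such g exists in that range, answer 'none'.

Gen 0: 1010011110
Gen 1 (rule 218): 0001111111
Gen 2 (rule 18): 0010000000
Gen 3 (rule 41): 1000111111
Gen 4 (rule 195): 0011011111
Gen 5 (rule 218): 0111011111
Gen 6 (rule 18): 1000000000
Gen 7 (rule 41): 0011111111
Gen 8 (rule 195): 1101111111
Gen 9 (rule 218): 1101111111
Gen 10 (rule 18): 0000000000
Gen 11 (rule 41): 1111111111
Gen 12 (rule 195): 0111111111
Gen 13 (rule 218): 1111111111
Gen 14 (rule 18): 0000000000
Gen 15 (rule 41): 1111111111
Gen 16 (rule 195): 0111111111
Gen 17 (rule 218): 1111111111
Gen 18 (rule 18): 0000000000

Answer: 10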